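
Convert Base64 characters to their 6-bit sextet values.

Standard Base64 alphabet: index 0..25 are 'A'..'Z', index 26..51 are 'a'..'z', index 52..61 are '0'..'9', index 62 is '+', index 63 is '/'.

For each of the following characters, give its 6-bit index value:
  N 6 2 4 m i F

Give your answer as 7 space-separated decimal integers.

'N': A..Z range, ord('N') − ord('A') = 13
'6': 0..9 range, 52 + ord('6') − ord('0') = 58
'2': 0..9 range, 52 + ord('2') − ord('0') = 54
'4': 0..9 range, 52 + ord('4') − ord('0') = 56
'm': a..z range, 26 + ord('m') − ord('a') = 38
'i': a..z range, 26 + ord('i') − ord('a') = 34
'F': A..Z range, ord('F') − ord('A') = 5

Answer: 13 58 54 56 38 34 5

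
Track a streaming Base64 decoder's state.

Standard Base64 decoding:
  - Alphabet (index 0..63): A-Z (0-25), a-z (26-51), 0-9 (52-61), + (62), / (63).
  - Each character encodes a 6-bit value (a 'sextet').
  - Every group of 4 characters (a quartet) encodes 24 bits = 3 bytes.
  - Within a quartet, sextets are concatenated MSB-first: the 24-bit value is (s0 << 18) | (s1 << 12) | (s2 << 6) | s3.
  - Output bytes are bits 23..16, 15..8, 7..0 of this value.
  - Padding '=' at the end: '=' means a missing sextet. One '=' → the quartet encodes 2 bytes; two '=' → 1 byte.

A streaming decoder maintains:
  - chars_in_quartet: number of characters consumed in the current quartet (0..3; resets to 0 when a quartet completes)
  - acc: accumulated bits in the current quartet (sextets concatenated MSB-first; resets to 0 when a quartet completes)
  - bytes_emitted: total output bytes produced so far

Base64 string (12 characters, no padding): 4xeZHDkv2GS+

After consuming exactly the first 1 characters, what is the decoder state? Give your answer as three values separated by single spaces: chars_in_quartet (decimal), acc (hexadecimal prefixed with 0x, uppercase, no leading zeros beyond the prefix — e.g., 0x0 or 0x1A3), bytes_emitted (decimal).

Answer: 1 0x38 0

Derivation:
After char 0 ('4'=56): chars_in_quartet=1 acc=0x38 bytes_emitted=0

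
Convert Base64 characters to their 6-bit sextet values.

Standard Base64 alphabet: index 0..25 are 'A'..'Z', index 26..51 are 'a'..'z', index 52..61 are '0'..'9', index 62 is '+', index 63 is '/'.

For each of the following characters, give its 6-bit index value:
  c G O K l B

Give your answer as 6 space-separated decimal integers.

'c': a..z range, 26 + ord('c') − ord('a') = 28
'G': A..Z range, ord('G') − ord('A') = 6
'O': A..Z range, ord('O') − ord('A') = 14
'K': A..Z range, ord('K') − ord('A') = 10
'l': a..z range, 26 + ord('l') − ord('a') = 37
'B': A..Z range, ord('B') − ord('A') = 1

Answer: 28 6 14 10 37 1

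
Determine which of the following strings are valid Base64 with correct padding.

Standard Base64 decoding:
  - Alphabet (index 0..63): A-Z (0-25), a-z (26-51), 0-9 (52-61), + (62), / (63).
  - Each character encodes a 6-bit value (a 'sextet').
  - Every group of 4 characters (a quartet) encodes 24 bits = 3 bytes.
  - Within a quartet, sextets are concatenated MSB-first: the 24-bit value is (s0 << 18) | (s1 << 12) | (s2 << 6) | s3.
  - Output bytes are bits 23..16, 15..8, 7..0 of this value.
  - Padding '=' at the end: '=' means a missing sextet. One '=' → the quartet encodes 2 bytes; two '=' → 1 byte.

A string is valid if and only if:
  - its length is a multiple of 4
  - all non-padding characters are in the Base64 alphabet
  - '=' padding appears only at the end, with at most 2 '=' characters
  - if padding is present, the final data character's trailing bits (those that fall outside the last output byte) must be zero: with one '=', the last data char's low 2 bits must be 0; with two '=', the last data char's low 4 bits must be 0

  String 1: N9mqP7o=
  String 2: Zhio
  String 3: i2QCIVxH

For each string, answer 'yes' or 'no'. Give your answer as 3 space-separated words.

String 1: 'N9mqP7o=' → valid
String 2: 'Zhio' → valid
String 3: 'i2QCIVxH' → valid

Answer: yes yes yes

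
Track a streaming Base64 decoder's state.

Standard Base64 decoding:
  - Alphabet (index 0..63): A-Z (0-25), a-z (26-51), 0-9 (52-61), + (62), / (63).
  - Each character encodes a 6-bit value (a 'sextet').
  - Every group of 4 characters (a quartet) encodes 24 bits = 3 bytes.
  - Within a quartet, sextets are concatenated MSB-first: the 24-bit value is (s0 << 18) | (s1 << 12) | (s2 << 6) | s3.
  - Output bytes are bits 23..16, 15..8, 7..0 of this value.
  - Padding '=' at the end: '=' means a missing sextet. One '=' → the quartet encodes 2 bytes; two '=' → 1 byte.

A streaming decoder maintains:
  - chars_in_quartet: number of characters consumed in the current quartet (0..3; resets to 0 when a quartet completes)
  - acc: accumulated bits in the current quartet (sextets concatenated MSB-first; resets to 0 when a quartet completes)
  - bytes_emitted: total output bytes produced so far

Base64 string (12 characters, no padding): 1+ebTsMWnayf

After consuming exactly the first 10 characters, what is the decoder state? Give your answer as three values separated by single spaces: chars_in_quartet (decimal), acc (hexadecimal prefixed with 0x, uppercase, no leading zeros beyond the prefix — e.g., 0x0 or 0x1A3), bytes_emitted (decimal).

After char 0 ('1'=53): chars_in_quartet=1 acc=0x35 bytes_emitted=0
After char 1 ('+'=62): chars_in_quartet=2 acc=0xD7E bytes_emitted=0
After char 2 ('e'=30): chars_in_quartet=3 acc=0x35F9E bytes_emitted=0
After char 3 ('b'=27): chars_in_quartet=4 acc=0xD7E79B -> emit D7 E7 9B, reset; bytes_emitted=3
After char 4 ('T'=19): chars_in_quartet=1 acc=0x13 bytes_emitted=3
After char 5 ('s'=44): chars_in_quartet=2 acc=0x4EC bytes_emitted=3
After char 6 ('M'=12): chars_in_quartet=3 acc=0x13B0C bytes_emitted=3
After char 7 ('W'=22): chars_in_quartet=4 acc=0x4EC316 -> emit 4E C3 16, reset; bytes_emitted=6
After char 8 ('n'=39): chars_in_quartet=1 acc=0x27 bytes_emitted=6
After char 9 ('a'=26): chars_in_quartet=2 acc=0x9DA bytes_emitted=6

Answer: 2 0x9DA 6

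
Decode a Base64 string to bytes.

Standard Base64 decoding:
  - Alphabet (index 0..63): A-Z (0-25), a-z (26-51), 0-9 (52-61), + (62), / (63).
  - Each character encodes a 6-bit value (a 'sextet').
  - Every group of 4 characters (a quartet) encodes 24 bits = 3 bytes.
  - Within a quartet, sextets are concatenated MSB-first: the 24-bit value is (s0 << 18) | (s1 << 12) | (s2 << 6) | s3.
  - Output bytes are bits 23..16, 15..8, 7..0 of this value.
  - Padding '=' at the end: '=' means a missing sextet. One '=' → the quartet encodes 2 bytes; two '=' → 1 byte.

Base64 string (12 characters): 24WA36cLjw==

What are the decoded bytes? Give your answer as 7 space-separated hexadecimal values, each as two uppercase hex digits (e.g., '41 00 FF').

Answer: DB 85 80 DF A7 0B 8F

Derivation:
After char 0 ('2'=54): chars_in_quartet=1 acc=0x36 bytes_emitted=0
After char 1 ('4'=56): chars_in_quartet=2 acc=0xDB8 bytes_emitted=0
After char 2 ('W'=22): chars_in_quartet=3 acc=0x36E16 bytes_emitted=0
After char 3 ('A'=0): chars_in_quartet=4 acc=0xDB8580 -> emit DB 85 80, reset; bytes_emitted=3
After char 4 ('3'=55): chars_in_quartet=1 acc=0x37 bytes_emitted=3
After char 5 ('6'=58): chars_in_quartet=2 acc=0xDFA bytes_emitted=3
After char 6 ('c'=28): chars_in_quartet=3 acc=0x37E9C bytes_emitted=3
After char 7 ('L'=11): chars_in_quartet=4 acc=0xDFA70B -> emit DF A7 0B, reset; bytes_emitted=6
After char 8 ('j'=35): chars_in_quartet=1 acc=0x23 bytes_emitted=6
After char 9 ('w'=48): chars_in_quartet=2 acc=0x8F0 bytes_emitted=6
Padding '==': partial quartet acc=0x8F0 -> emit 8F; bytes_emitted=7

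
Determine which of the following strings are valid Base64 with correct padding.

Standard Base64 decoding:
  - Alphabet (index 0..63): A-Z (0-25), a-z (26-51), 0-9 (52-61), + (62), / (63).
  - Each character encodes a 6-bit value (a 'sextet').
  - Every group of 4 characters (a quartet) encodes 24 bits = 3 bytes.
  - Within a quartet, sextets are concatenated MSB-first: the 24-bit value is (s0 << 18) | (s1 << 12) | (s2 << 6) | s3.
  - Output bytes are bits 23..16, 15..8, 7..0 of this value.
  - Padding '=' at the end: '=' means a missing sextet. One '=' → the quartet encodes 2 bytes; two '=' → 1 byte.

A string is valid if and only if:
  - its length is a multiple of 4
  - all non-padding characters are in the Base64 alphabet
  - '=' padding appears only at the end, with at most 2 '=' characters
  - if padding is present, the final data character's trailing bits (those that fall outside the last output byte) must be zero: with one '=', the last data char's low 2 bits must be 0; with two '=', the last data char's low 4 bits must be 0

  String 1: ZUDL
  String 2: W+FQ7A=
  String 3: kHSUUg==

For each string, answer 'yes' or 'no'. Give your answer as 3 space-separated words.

Answer: yes no yes

Derivation:
String 1: 'ZUDL' → valid
String 2: 'W+FQ7A=' → invalid (len=7 not mult of 4)
String 3: 'kHSUUg==' → valid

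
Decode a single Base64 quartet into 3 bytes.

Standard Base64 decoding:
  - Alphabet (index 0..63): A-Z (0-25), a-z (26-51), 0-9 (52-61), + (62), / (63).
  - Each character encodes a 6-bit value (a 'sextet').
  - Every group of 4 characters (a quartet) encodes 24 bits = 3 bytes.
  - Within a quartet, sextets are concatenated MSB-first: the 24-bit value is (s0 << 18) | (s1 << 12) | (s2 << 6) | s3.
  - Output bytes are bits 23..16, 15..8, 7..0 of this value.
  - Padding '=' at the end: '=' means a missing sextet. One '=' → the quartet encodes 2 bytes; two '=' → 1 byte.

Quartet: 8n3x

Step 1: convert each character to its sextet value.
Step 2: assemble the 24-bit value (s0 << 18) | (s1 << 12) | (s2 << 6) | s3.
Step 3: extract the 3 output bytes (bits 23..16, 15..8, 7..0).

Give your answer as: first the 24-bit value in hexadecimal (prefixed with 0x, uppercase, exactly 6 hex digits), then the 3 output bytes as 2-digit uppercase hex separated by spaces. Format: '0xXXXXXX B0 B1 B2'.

Sextets: 8=60, n=39, 3=55, x=49
24-bit: (60<<18) | (39<<12) | (55<<6) | 49
      = 0xF00000 | 0x027000 | 0x000DC0 | 0x000031
      = 0xF27DF1
Bytes: (v>>16)&0xFF=F2, (v>>8)&0xFF=7D, v&0xFF=F1

Answer: 0xF27DF1 F2 7D F1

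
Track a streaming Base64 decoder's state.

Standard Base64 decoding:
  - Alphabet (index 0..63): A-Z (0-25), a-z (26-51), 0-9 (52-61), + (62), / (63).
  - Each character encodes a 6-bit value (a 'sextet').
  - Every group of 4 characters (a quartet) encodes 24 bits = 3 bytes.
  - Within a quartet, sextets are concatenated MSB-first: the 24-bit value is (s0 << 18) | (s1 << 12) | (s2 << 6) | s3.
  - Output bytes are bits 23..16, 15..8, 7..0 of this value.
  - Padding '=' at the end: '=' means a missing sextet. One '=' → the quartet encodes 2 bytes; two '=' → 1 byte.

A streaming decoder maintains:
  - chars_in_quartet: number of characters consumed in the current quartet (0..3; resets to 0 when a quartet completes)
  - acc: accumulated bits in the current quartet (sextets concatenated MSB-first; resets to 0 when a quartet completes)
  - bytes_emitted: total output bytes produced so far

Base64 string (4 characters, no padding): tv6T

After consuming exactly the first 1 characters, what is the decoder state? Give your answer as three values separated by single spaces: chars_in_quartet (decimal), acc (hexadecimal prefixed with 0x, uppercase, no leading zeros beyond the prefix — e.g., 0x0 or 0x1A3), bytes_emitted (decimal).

After char 0 ('t'=45): chars_in_quartet=1 acc=0x2D bytes_emitted=0

Answer: 1 0x2D 0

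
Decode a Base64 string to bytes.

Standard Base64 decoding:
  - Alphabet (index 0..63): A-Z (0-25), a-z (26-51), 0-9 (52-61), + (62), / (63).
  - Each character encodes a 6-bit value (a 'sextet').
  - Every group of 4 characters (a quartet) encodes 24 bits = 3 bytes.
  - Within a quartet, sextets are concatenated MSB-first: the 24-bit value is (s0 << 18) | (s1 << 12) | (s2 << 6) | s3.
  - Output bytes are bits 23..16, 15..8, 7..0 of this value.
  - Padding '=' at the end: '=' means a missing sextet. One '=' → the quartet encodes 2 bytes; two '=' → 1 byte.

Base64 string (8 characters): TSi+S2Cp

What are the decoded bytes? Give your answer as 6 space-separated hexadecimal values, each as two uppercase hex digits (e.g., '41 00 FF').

After char 0 ('T'=19): chars_in_quartet=1 acc=0x13 bytes_emitted=0
After char 1 ('S'=18): chars_in_quartet=2 acc=0x4D2 bytes_emitted=0
After char 2 ('i'=34): chars_in_quartet=3 acc=0x134A2 bytes_emitted=0
After char 3 ('+'=62): chars_in_quartet=4 acc=0x4D28BE -> emit 4D 28 BE, reset; bytes_emitted=3
After char 4 ('S'=18): chars_in_quartet=1 acc=0x12 bytes_emitted=3
After char 5 ('2'=54): chars_in_quartet=2 acc=0x4B6 bytes_emitted=3
After char 6 ('C'=2): chars_in_quartet=3 acc=0x12D82 bytes_emitted=3
After char 7 ('p'=41): chars_in_quartet=4 acc=0x4B60A9 -> emit 4B 60 A9, reset; bytes_emitted=6

Answer: 4D 28 BE 4B 60 A9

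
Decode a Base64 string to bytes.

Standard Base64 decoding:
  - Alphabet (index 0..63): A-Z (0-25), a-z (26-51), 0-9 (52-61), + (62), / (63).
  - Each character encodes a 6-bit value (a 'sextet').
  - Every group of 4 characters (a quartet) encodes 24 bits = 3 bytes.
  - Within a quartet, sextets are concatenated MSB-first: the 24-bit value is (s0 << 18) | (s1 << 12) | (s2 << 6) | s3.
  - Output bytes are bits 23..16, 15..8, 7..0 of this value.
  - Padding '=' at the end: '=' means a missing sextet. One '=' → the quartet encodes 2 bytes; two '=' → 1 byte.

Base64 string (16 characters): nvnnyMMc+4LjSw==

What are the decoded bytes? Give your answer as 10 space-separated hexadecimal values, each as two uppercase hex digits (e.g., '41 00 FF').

After char 0 ('n'=39): chars_in_quartet=1 acc=0x27 bytes_emitted=0
After char 1 ('v'=47): chars_in_quartet=2 acc=0x9EF bytes_emitted=0
After char 2 ('n'=39): chars_in_quartet=3 acc=0x27BE7 bytes_emitted=0
After char 3 ('n'=39): chars_in_quartet=4 acc=0x9EF9E7 -> emit 9E F9 E7, reset; bytes_emitted=3
After char 4 ('y'=50): chars_in_quartet=1 acc=0x32 bytes_emitted=3
After char 5 ('M'=12): chars_in_quartet=2 acc=0xC8C bytes_emitted=3
After char 6 ('M'=12): chars_in_quartet=3 acc=0x3230C bytes_emitted=3
After char 7 ('c'=28): chars_in_quartet=4 acc=0xC8C31C -> emit C8 C3 1C, reset; bytes_emitted=6
After char 8 ('+'=62): chars_in_quartet=1 acc=0x3E bytes_emitted=6
After char 9 ('4'=56): chars_in_quartet=2 acc=0xFB8 bytes_emitted=6
After char 10 ('L'=11): chars_in_quartet=3 acc=0x3EE0B bytes_emitted=6
After char 11 ('j'=35): chars_in_quartet=4 acc=0xFB82E3 -> emit FB 82 E3, reset; bytes_emitted=9
After char 12 ('S'=18): chars_in_quartet=1 acc=0x12 bytes_emitted=9
After char 13 ('w'=48): chars_in_quartet=2 acc=0x4B0 bytes_emitted=9
Padding '==': partial quartet acc=0x4B0 -> emit 4B; bytes_emitted=10

Answer: 9E F9 E7 C8 C3 1C FB 82 E3 4B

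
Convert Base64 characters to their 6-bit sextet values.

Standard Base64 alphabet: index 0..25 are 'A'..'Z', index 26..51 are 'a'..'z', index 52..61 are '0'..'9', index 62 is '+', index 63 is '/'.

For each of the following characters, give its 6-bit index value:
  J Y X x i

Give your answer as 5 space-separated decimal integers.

'J': A..Z range, ord('J') − ord('A') = 9
'Y': A..Z range, ord('Y') − ord('A') = 24
'X': A..Z range, ord('X') − ord('A') = 23
'x': a..z range, 26 + ord('x') − ord('a') = 49
'i': a..z range, 26 + ord('i') − ord('a') = 34

Answer: 9 24 23 49 34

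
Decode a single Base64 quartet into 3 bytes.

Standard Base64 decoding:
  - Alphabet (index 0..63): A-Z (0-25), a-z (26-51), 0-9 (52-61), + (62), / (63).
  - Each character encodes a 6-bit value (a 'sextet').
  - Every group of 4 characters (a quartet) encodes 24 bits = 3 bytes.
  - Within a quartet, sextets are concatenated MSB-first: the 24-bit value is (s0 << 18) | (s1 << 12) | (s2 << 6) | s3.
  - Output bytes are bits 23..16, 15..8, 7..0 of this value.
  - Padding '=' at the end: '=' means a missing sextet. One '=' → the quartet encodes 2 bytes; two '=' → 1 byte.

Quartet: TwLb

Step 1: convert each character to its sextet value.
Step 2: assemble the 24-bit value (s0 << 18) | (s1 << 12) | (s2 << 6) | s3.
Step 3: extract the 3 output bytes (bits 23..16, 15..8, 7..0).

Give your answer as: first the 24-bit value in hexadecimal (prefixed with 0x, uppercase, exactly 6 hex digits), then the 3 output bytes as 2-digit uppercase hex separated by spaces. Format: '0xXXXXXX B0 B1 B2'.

Answer: 0x4F02DB 4F 02 DB

Derivation:
Sextets: T=19, w=48, L=11, b=27
24-bit: (19<<18) | (48<<12) | (11<<6) | 27
      = 0x4C0000 | 0x030000 | 0x0002C0 | 0x00001B
      = 0x4F02DB
Bytes: (v>>16)&0xFF=4F, (v>>8)&0xFF=02, v&0xFF=DB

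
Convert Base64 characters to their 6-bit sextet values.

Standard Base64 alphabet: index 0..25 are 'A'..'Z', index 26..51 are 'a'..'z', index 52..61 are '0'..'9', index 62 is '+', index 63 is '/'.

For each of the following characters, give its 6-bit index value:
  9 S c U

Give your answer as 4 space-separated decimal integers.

Answer: 61 18 28 20

Derivation:
'9': 0..9 range, 52 + ord('9') − ord('0') = 61
'S': A..Z range, ord('S') − ord('A') = 18
'c': a..z range, 26 + ord('c') − ord('a') = 28
'U': A..Z range, ord('U') − ord('A') = 20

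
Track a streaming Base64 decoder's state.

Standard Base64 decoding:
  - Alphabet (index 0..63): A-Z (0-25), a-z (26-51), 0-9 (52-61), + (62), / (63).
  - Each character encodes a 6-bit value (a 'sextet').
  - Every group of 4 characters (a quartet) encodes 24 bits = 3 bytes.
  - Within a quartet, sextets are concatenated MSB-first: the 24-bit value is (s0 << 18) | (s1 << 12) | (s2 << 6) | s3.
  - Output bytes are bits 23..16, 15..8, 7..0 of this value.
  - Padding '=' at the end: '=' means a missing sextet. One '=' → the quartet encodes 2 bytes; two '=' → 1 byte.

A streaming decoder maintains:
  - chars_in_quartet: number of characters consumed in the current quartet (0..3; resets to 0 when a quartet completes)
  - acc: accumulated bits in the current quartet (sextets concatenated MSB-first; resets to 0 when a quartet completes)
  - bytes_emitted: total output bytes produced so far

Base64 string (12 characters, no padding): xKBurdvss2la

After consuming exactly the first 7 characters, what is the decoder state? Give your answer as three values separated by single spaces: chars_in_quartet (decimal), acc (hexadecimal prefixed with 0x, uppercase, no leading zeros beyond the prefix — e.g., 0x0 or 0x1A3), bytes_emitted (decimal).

After char 0 ('x'=49): chars_in_quartet=1 acc=0x31 bytes_emitted=0
After char 1 ('K'=10): chars_in_quartet=2 acc=0xC4A bytes_emitted=0
After char 2 ('B'=1): chars_in_quartet=3 acc=0x31281 bytes_emitted=0
After char 3 ('u'=46): chars_in_quartet=4 acc=0xC4A06E -> emit C4 A0 6E, reset; bytes_emitted=3
After char 4 ('r'=43): chars_in_quartet=1 acc=0x2B bytes_emitted=3
After char 5 ('d'=29): chars_in_quartet=2 acc=0xADD bytes_emitted=3
After char 6 ('v'=47): chars_in_quartet=3 acc=0x2B76F bytes_emitted=3

Answer: 3 0x2B76F 3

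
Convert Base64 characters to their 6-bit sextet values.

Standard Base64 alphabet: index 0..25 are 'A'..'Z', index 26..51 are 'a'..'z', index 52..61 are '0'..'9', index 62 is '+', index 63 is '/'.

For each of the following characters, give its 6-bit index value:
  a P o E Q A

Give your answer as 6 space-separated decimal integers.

'a': a..z range, 26 + ord('a') − ord('a') = 26
'P': A..Z range, ord('P') − ord('A') = 15
'o': a..z range, 26 + ord('o') − ord('a') = 40
'E': A..Z range, ord('E') − ord('A') = 4
'Q': A..Z range, ord('Q') − ord('A') = 16
'A': A..Z range, ord('A') − ord('A') = 0

Answer: 26 15 40 4 16 0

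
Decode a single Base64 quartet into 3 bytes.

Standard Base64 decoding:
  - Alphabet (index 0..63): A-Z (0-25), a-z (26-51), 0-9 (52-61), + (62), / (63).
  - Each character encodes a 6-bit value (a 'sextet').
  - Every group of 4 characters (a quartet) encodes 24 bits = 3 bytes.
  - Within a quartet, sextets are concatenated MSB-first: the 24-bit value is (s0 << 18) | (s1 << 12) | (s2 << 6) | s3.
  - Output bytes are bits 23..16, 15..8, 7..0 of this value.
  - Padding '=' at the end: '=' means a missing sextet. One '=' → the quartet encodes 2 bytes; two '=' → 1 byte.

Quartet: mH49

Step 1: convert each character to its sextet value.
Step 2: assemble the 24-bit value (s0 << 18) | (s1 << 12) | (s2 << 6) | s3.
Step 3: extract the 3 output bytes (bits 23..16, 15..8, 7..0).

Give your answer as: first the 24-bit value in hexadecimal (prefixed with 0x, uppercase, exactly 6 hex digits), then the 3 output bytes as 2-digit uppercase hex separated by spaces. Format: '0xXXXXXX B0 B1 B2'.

Answer: 0x987E3D 98 7E 3D

Derivation:
Sextets: m=38, H=7, 4=56, 9=61
24-bit: (38<<18) | (7<<12) | (56<<6) | 61
      = 0x980000 | 0x007000 | 0x000E00 | 0x00003D
      = 0x987E3D
Bytes: (v>>16)&0xFF=98, (v>>8)&0xFF=7E, v&0xFF=3D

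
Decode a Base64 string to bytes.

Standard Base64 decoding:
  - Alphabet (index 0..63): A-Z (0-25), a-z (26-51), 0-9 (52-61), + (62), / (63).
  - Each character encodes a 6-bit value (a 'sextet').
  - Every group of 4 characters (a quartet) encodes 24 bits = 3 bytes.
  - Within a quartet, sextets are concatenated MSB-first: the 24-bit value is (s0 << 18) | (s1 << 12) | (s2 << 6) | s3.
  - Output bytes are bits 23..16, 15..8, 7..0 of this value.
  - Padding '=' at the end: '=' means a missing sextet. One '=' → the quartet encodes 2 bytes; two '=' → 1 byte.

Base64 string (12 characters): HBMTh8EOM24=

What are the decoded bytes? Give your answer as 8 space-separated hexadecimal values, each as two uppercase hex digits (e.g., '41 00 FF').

After char 0 ('H'=7): chars_in_quartet=1 acc=0x7 bytes_emitted=0
After char 1 ('B'=1): chars_in_quartet=2 acc=0x1C1 bytes_emitted=0
After char 2 ('M'=12): chars_in_quartet=3 acc=0x704C bytes_emitted=0
After char 3 ('T'=19): chars_in_quartet=4 acc=0x1C1313 -> emit 1C 13 13, reset; bytes_emitted=3
After char 4 ('h'=33): chars_in_quartet=1 acc=0x21 bytes_emitted=3
After char 5 ('8'=60): chars_in_quartet=2 acc=0x87C bytes_emitted=3
After char 6 ('E'=4): chars_in_quartet=3 acc=0x21F04 bytes_emitted=3
After char 7 ('O'=14): chars_in_quartet=4 acc=0x87C10E -> emit 87 C1 0E, reset; bytes_emitted=6
After char 8 ('M'=12): chars_in_quartet=1 acc=0xC bytes_emitted=6
After char 9 ('2'=54): chars_in_quartet=2 acc=0x336 bytes_emitted=6
After char 10 ('4'=56): chars_in_quartet=3 acc=0xCDB8 bytes_emitted=6
Padding '=': partial quartet acc=0xCDB8 -> emit 33 6E; bytes_emitted=8

Answer: 1C 13 13 87 C1 0E 33 6E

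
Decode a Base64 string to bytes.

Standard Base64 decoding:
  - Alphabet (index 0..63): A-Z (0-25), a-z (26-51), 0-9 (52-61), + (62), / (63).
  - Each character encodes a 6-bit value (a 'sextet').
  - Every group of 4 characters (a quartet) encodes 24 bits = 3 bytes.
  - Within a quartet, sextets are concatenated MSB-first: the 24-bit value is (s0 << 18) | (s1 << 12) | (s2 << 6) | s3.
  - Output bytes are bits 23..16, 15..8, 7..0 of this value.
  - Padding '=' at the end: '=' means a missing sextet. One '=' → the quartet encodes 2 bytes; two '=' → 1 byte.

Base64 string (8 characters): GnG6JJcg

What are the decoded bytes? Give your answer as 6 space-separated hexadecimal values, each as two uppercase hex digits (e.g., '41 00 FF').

Answer: 1A 71 BA 24 97 20

Derivation:
After char 0 ('G'=6): chars_in_quartet=1 acc=0x6 bytes_emitted=0
After char 1 ('n'=39): chars_in_quartet=2 acc=0x1A7 bytes_emitted=0
After char 2 ('G'=6): chars_in_quartet=3 acc=0x69C6 bytes_emitted=0
After char 3 ('6'=58): chars_in_quartet=4 acc=0x1A71BA -> emit 1A 71 BA, reset; bytes_emitted=3
After char 4 ('J'=9): chars_in_quartet=1 acc=0x9 bytes_emitted=3
After char 5 ('J'=9): chars_in_quartet=2 acc=0x249 bytes_emitted=3
After char 6 ('c'=28): chars_in_quartet=3 acc=0x925C bytes_emitted=3
After char 7 ('g'=32): chars_in_quartet=4 acc=0x249720 -> emit 24 97 20, reset; bytes_emitted=6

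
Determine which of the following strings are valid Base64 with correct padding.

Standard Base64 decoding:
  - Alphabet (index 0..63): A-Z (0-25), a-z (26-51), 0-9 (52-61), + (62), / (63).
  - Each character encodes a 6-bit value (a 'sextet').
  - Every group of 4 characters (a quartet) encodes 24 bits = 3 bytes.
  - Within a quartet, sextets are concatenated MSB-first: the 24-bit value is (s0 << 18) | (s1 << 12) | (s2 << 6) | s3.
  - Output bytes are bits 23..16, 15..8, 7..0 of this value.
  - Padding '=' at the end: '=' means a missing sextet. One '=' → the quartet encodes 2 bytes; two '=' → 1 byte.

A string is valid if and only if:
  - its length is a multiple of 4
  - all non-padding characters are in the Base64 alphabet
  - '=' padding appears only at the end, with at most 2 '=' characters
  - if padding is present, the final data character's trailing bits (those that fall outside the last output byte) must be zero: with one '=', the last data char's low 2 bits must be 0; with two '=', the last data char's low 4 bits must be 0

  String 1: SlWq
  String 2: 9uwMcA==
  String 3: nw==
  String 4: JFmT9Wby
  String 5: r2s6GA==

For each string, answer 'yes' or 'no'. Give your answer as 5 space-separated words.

Answer: yes yes yes yes yes

Derivation:
String 1: 'SlWq' → valid
String 2: '9uwMcA==' → valid
String 3: 'nw==' → valid
String 4: 'JFmT9Wby' → valid
String 5: 'r2s6GA==' → valid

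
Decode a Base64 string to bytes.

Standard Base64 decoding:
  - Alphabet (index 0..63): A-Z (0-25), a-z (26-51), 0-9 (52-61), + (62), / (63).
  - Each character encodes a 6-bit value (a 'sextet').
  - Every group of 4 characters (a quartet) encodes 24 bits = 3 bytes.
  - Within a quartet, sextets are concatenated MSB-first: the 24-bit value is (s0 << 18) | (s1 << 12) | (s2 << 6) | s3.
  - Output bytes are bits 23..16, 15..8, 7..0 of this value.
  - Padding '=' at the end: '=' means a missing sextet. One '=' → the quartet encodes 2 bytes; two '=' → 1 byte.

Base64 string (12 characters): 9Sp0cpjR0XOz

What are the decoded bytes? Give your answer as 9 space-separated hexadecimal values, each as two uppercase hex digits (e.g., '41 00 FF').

Answer: F5 2A 74 72 98 D1 D1 73 B3

Derivation:
After char 0 ('9'=61): chars_in_quartet=1 acc=0x3D bytes_emitted=0
After char 1 ('S'=18): chars_in_quartet=2 acc=0xF52 bytes_emitted=0
After char 2 ('p'=41): chars_in_quartet=3 acc=0x3D4A9 bytes_emitted=0
After char 3 ('0'=52): chars_in_quartet=4 acc=0xF52A74 -> emit F5 2A 74, reset; bytes_emitted=3
After char 4 ('c'=28): chars_in_quartet=1 acc=0x1C bytes_emitted=3
After char 5 ('p'=41): chars_in_quartet=2 acc=0x729 bytes_emitted=3
After char 6 ('j'=35): chars_in_quartet=3 acc=0x1CA63 bytes_emitted=3
After char 7 ('R'=17): chars_in_quartet=4 acc=0x7298D1 -> emit 72 98 D1, reset; bytes_emitted=6
After char 8 ('0'=52): chars_in_quartet=1 acc=0x34 bytes_emitted=6
After char 9 ('X'=23): chars_in_quartet=2 acc=0xD17 bytes_emitted=6
After char 10 ('O'=14): chars_in_quartet=3 acc=0x345CE bytes_emitted=6
After char 11 ('z'=51): chars_in_quartet=4 acc=0xD173B3 -> emit D1 73 B3, reset; bytes_emitted=9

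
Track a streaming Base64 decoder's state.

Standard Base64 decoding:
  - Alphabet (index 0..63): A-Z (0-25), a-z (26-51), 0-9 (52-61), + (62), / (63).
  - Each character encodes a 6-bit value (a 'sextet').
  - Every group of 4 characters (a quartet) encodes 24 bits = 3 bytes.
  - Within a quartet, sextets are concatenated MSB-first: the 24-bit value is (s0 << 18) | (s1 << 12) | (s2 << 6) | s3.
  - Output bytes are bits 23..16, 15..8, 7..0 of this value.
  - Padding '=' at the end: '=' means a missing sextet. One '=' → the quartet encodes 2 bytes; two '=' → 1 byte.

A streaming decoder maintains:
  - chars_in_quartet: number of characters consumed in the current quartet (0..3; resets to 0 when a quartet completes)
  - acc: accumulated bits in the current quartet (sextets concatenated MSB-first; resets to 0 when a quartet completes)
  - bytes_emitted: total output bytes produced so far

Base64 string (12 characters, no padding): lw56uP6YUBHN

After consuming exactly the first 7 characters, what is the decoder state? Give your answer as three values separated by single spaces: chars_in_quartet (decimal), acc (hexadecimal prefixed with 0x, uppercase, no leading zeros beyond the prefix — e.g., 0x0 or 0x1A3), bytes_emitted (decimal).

Answer: 3 0x2E3FA 3

Derivation:
After char 0 ('l'=37): chars_in_quartet=1 acc=0x25 bytes_emitted=0
After char 1 ('w'=48): chars_in_quartet=2 acc=0x970 bytes_emitted=0
After char 2 ('5'=57): chars_in_quartet=3 acc=0x25C39 bytes_emitted=0
After char 3 ('6'=58): chars_in_quartet=4 acc=0x970E7A -> emit 97 0E 7A, reset; bytes_emitted=3
After char 4 ('u'=46): chars_in_quartet=1 acc=0x2E bytes_emitted=3
After char 5 ('P'=15): chars_in_quartet=2 acc=0xB8F bytes_emitted=3
After char 6 ('6'=58): chars_in_quartet=3 acc=0x2E3FA bytes_emitted=3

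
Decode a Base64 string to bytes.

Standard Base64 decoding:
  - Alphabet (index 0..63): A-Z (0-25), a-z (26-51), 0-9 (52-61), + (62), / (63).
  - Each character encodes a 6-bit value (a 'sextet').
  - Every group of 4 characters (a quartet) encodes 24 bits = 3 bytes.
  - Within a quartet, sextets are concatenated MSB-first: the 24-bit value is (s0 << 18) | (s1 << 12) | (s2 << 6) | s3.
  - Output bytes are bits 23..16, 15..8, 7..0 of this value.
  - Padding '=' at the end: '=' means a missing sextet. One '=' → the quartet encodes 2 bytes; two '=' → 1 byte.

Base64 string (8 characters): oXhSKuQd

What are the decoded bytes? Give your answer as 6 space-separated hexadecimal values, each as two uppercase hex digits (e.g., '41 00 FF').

Answer: A1 78 52 2A E4 1D

Derivation:
After char 0 ('o'=40): chars_in_quartet=1 acc=0x28 bytes_emitted=0
After char 1 ('X'=23): chars_in_quartet=2 acc=0xA17 bytes_emitted=0
After char 2 ('h'=33): chars_in_quartet=3 acc=0x285E1 bytes_emitted=0
After char 3 ('S'=18): chars_in_quartet=4 acc=0xA17852 -> emit A1 78 52, reset; bytes_emitted=3
After char 4 ('K'=10): chars_in_quartet=1 acc=0xA bytes_emitted=3
After char 5 ('u'=46): chars_in_quartet=2 acc=0x2AE bytes_emitted=3
After char 6 ('Q'=16): chars_in_quartet=3 acc=0xAB90 bytes_emitted=3
After char 7 ('d'=29): chars_in_quartet=4 acc=0x2AE41D -> emit 2A E4 1D, reset; bytes_emitted=6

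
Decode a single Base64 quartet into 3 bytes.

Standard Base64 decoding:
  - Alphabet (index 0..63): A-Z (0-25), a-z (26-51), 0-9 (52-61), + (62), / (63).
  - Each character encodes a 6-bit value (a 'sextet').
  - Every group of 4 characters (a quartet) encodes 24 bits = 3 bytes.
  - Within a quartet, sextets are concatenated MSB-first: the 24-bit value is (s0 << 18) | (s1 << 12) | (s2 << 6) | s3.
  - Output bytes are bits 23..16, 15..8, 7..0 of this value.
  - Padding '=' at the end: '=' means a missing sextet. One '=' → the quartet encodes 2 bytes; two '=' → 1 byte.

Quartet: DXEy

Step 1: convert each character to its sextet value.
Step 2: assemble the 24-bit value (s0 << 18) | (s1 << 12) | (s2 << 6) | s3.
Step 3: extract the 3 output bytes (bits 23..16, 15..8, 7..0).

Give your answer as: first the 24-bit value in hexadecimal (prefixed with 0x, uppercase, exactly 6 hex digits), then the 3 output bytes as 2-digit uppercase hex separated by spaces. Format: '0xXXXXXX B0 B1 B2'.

Sextets: D=3, X=23, E=4, y=50
24-bit: (3<<18) | (23<<12) | (4<<6) | 50
      = 0x0C0000 | 0x017000 | 0x000100 | 0x000032
      = 0x0D7132
Bytes: (v>>16)&0xFF=0D, (v>>8)&0xFF=71, v&0xFF=32

Answer: 0x0D7132 0D 71 32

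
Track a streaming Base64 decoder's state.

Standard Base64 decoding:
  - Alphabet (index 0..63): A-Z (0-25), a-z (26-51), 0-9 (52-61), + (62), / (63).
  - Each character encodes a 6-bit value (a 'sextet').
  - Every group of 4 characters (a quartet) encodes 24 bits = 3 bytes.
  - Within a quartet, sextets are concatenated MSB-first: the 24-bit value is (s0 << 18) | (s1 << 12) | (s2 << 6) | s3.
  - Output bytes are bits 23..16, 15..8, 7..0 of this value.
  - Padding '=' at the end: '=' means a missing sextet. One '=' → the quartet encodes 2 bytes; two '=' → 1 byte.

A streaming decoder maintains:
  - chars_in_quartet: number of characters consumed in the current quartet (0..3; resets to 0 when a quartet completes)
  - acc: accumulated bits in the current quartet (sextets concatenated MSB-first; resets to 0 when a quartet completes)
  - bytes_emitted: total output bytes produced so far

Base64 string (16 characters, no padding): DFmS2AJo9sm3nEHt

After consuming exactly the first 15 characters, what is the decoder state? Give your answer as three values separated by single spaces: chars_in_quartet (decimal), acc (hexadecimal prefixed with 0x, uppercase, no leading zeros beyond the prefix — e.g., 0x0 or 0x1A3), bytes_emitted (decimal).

Answer: 3 0x27107 9

Derivation:
After char 0 ('D'=3): chars_in_quartet=1 acc=0x3 bytes_emitted=0
After char 1 ('F'=5): chars_in_quartet=2 acc=0xC5 bytes_emitted=0
After char 2 ('m'=38): chars_in_quartet=3 acc=0x3166 bytes_emitted=0
After char 3 ('S'=18): chars_in_quartet=4 acc=0xC5992 -> emit 0C 59 92, reset; bytes_emitted=3
After char 4 ('2'=54): chars_in_quartet=1 acc=0x36 bytes_emitted=3
After char 5 ('A'=0): chars_in_quartet=2 acc=0xD80 bytes_emitted=3
After char 6 ('J'=9): chars_in_quartet=3 acc=0x36009 bytes_emitted=3
After char 7 ('o'=40): chars_in_quartet=4 acc=0xD80268 -> emit D8 02 68, reset; bytes_emitted=6
After char 8 ('9'=61): chars_in_quartet=1 acc=0x3D bytes_emitted=6
After char 9 ('s'=44): chars_in_quartet=2 acc=0xF6C bytes_emitted=6
After char 10 ('m'=38): chars_in_quartet=3 acc=0x3DB26 bytes_emitted=6
After char 11 ('3'=55): chars_in_quartet=4 acc=0xF6C9B7 -> emit F6 C9 B7, reset; bytes_emitted=9
After char 12 ('n'=39): chars_in_quartet=1 acc=0x27 bytes_emitted=9
After char 13 ('E'=4): chars_in_quartet=2 acc=0x9C4 bytes_emitted=9
After char 14 ('H'=7): chars_in_quartet=3 acc=0x27107 bytes_emitted=9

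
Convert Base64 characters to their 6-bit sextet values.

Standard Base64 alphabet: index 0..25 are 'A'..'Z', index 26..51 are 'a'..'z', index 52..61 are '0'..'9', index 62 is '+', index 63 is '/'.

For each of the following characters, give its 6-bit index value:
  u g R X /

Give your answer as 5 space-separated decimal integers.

Answer: 46 32 17 23 63

Derivation:
'u': a..z range, 26 + ord('u') − ord('a') = 46
'g': a..z range, 26 + ord('g') − ord('a') = 32
'R': A..Z range, ord('R') − ord('A') = 17
'X': A..Z range, ord('X') − ord('A') = 23
'/': index 63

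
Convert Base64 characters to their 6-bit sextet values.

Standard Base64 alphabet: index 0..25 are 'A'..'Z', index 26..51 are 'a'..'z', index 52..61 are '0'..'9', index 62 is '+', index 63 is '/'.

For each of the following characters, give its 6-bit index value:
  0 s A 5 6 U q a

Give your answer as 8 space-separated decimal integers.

Answer: 52 44 0 57 58 20 42 26

Derivation:
'0': 0..9 range, 52 + ord('0') − ord('0') = 52
's': a..z range, 26 + ord('s') − ord('a') = 44
'A': A..Z range, ord('A') − ord('A') = 0
'5': 0..9 range, 52 + ord('5') − ord('0') = 57
'6': 0..9 range, 52 + ord('6') − ord('0') = 58
'U': A..Z range, ord('U') − ord('A') = 20
'q': a..z range, 26 + ord('q') − ord('a') = 42
'a': a..z range, 26 + ord('a') − ord('a') = 26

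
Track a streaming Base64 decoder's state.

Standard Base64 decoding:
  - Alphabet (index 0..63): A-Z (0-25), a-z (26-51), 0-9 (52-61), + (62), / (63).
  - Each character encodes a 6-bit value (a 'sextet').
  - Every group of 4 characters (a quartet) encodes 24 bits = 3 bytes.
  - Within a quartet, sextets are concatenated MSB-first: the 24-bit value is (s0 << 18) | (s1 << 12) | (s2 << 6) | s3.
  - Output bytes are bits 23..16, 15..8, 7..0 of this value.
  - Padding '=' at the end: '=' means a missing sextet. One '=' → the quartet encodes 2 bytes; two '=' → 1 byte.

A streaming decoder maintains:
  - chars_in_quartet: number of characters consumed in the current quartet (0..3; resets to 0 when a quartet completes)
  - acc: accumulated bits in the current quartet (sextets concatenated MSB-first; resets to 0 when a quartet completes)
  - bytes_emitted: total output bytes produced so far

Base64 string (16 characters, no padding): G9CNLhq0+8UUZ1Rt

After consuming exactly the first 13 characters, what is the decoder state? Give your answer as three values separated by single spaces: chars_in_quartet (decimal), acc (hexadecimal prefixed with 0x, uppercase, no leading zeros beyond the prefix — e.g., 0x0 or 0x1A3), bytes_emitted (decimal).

After char 0 ('G'=6): chars_in_quartet=1 acc=0x6 bytes_emitted=0
After char 1 ('9'=61): chars_in_quartet=2 acc=0x1BD bytes_emitted=0
After char 2 ('C'=2): chars_in_quartet=3 acc=0x6F42 bytes_emitted=0
After char 3 ('N'=13): chars_in_quartet=4 acc=0x1BD08D -> emit 1B D0 8D, reset; bytes_emitted=3
After char 4 ('L'=11): chars_in_quartet=1 acc=0xB bytes_emitted=3
After char 5 ('h'=33): chars_in_quartet=2 acc=0x2E1 bytes_emitted=3
After char 6 ('q'=42): chars_in_quartet=3 acc=0xB86A bytes_emitted=3
After char 7 ('0'=52): chars_in_quartet=4 acc=0x2E1AB4 -> emit 2E 1A B4, reset; bytes_emitted=6
After char 8 ('+'=62): chars_in_quartet=1 acc=0x3E bytes_emitted=6
After char 9 ('8'=60): chars_in_quartet=2 acc=0xFBC bytes_emitted=6
After char 10 ('U'=20): chars_in_quartet=3 acc=0x3EF14 bytes_emitted=6
After char 11 ('U'=20): chars_in_quartet=4 acc=0xFBC514 -> emit FB C5 14, reset; bytes_emitted=9
After char 12 ('Z'=25): chars_in_quartet=1 acc=0x19 bytes_emitted=9

Answer: 1 0x19 9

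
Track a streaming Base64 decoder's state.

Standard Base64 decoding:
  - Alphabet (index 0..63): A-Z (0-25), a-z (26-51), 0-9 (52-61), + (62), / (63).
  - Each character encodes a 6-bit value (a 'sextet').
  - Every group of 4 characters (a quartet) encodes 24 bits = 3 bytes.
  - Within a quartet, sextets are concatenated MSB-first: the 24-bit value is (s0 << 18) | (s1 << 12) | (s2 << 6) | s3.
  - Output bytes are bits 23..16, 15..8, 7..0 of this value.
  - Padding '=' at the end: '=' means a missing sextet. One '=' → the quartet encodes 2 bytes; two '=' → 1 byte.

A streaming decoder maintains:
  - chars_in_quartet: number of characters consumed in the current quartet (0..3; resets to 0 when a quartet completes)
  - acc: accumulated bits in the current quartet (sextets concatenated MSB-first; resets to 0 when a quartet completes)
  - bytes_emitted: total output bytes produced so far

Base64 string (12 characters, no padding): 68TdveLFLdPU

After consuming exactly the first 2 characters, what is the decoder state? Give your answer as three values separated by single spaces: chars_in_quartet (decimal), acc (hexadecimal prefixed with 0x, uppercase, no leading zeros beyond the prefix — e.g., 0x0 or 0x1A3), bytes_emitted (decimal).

Answer: 2 0xEBC 0

Derivation:
After char 0 ('6'=58): chars_in_quartet=1 acc=0x3A bytes_emitted=0
After char 1 ('8'=60): chars_in_quartet=2 acc=0xEBC bytes_emitted=0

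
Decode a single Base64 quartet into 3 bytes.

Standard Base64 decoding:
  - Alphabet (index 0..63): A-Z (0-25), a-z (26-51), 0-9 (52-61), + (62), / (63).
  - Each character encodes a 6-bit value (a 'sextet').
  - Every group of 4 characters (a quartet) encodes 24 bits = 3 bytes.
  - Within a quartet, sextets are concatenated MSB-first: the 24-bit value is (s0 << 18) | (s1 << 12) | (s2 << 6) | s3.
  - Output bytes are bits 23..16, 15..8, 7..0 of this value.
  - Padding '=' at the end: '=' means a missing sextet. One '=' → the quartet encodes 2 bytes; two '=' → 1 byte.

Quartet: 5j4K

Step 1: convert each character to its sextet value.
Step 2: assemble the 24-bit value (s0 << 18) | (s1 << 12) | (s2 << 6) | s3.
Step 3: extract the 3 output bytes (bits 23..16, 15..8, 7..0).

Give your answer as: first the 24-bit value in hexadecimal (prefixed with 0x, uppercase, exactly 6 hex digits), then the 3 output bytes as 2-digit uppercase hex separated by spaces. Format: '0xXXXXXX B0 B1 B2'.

Answer: 0xE63E0A E6 3E 0A

Derivation:
Sextets: 5=57, j=35, 4=56, K=10
24-bit: (57<<18) | (35<<12) | (56<<6) | 10
      = 0xE40000 | 0x023000 | 0x000E00 | 0x00000A
      = 0xE63E0A
Bytes: (v>>16)&0xFF=E6, (v>>8)&0xFF=3E, v&0xFF=0A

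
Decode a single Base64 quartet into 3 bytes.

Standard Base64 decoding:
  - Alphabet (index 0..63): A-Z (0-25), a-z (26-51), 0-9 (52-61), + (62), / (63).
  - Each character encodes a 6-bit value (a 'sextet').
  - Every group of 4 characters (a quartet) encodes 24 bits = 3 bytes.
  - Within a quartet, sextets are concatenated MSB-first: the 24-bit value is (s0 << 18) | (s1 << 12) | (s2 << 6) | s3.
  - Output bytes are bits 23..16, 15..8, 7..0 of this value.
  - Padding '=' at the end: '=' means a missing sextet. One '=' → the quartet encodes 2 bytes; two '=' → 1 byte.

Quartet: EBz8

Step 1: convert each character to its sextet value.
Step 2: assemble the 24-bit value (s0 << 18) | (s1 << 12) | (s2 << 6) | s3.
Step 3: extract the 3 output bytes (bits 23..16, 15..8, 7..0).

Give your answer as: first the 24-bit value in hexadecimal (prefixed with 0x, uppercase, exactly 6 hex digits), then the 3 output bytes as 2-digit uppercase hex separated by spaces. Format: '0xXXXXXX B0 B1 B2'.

Answer: 0x101CFC 10 1C FC

Derivation:
Sextets: E=4, B=1, z=51, 8=60
24-bit: (4<<18) | (1<<12) | (51<<6) | 60
      = 0x100000 | 0x001000 | 0x000CC0 | 0x00003C
      = 0x101CFC
Bytes: (v>>16)&0xFF=10, (v>>8)&0xFF=1C, v&0xFF=FC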